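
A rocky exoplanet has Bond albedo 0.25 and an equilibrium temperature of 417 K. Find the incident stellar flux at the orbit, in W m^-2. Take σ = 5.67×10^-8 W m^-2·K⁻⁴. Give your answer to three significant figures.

Invert the energy balance for S: S = 4σT⁴/(1−α).
σT⁴ = 5.67×10⁻⁸·(417)⁴ = 1714 W m^-2.
S = 4·1714/0.75 = 9144 W m^-2.

9140 W m^-2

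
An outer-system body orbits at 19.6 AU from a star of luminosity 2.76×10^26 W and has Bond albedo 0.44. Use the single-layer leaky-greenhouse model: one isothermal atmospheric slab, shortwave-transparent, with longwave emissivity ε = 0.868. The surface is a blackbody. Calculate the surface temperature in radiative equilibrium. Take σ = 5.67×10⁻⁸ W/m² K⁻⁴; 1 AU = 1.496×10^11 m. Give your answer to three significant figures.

57.8 K

d = 19.6 × 1.496×10^11 m = 2.932×10^12 m.
Spreading L over a sphere of radius d: S = 2.76×10^26/(4π·2.93×10^12²) = 2.555 W/m².
Effective emission temperature (TOA balance): σT_e⁴ = S(1−α)/4 = 0.3576 W/m² → T_e = 50.11 K.
For a single slab of emissivity ε, T_s⁴ = 2T_e⁴/(2−ε); thus T_s = 50.11·(1.767)^(1/4) = 57.78 K.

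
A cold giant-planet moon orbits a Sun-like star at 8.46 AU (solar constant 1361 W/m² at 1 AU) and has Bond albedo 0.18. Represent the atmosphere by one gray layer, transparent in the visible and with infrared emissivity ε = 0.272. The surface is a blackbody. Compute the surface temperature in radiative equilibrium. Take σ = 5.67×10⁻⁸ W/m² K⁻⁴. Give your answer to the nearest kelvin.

By the inverse-square law, S = 1361/8.46² = 19.02 W/m².
At the top of the atmosphere, σT_e⁴ = S(1−α)/4 = 3.898 W/m², giving T_e = 91.06 K.
Surface balance with a leaky layer gives σT_s⁴ = σT_e⁴·2/(2−ε), so T_s = T_e·[2/(2−0.272)]^(1/4) = 94.45 K.

94 K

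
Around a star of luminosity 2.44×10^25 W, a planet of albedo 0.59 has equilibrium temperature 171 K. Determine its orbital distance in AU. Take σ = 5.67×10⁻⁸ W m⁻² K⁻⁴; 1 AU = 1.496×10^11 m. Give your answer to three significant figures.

The flux needed for this T is 4σT⁴/(1−0.59) = 473.0 W m⁻².
From L = 4πd²S, d = √(2.44×10^25/(4π·473.0)) = 6.407×10^10 m = 0.4283 AU.

0.428 AU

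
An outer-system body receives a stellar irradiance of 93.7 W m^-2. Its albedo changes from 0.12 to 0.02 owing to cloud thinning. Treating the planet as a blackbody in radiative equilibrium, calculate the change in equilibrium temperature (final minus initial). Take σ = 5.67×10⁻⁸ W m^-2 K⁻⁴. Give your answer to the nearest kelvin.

4 kelvin

Initial: T₁ = [S(1−0.12)/(4σ)]^(1/4) = 138.1 K.
After:  T₂ = [93.70·0.98/(4σ)]^(1/4) = 141.9 K.
Change: 141.9 − 138.1 = 3.766 K.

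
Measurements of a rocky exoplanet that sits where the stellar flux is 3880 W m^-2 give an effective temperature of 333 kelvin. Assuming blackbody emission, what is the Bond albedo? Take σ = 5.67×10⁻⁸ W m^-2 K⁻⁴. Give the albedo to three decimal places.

Energy balance: S(1−α)/4 = σT⁴, so 1−α = 4σT⁴/S.
4σT⁴ = 4·5.67×10⁻⁸·(333)⁴ = 2789 W m^-2.
1−α = 2789/3880 = 0.7188, so α = 0.2812.

0.281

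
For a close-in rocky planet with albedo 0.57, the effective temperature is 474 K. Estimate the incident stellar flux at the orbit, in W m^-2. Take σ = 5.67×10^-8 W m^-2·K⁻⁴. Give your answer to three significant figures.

26600 W m^-2

Invert the energy balance for S: S = 4σT⁴/(1−α).
The emitted flux is σT⁴ = 2862 W m^-2.
S = 4·2862/0.43 = 26620 W m^-2.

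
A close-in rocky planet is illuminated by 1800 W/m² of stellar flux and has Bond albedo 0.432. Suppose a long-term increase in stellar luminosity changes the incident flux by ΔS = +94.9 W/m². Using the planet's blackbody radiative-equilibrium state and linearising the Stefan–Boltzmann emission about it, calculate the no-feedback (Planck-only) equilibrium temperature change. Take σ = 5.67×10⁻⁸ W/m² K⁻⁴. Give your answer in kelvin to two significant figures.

3.4 K

Reference equilibrium: T_e = [S(1−α)/(4σ)]^(1/4) = 259.1 K.
TOA radiative forcing: ΔF = (1−α)ΔS/4 = 0.568·(+94.9)/4 = 13.48 W/m².
Linearising σT⁴ gives d(σT⁴)/dT = 4σT_e³ = 3.946 W/m² per K.
So ΔT₀ = 13.48/3.946 = 3.42 K.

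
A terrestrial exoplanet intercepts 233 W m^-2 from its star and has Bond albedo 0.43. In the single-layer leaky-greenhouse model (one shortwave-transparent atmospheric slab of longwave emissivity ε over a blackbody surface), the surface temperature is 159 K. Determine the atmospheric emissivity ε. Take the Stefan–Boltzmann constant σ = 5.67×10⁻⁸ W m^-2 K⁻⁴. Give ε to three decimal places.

0.168

TOA balance gives T_e = 155.6 K.
Inverting T_s⁴ = 2T_e⁴/(2−ε): (T_e/T_s)⁴ = 0.9162, so ε = 2(1 − 0.9162) = 0.1676.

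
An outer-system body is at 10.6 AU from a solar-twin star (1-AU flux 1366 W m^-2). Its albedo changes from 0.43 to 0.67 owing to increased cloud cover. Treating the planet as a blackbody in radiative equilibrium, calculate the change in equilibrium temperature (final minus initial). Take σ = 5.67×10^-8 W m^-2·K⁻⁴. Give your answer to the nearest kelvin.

By the inverse-square law, S = 1366/10.6² = 12.16 W m^-2.
Before: T₁ = [12.16·0.57/(4σ)]^(1/4) = 74.35 K.
Final:   T₂ = [S(1−0.67)/(4σ)]^(1/4) = 64.85 K.
ΔT = T₂ − T₁ = -9.495 K.

-9 K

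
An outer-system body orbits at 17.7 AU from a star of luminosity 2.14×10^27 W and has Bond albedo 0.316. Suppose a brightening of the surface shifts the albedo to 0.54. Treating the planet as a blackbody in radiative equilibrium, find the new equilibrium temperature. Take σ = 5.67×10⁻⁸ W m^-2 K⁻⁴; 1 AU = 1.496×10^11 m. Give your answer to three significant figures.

83.8 K

d = 17.7 × 1.496×10^11 m = 2.648×10^12 m.
S = L/(4πd²) = 24.29 W m^-2.
T₂ = [S(1−α₂)/(4σ)]^(1/4) = [24.29·0.46/(4σ)]^(1/4) = 83.78 K.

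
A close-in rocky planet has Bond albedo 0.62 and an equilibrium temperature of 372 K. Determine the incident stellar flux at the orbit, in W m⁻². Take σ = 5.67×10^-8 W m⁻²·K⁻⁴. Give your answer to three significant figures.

Invert the energy balance for S: S = 4σT⁴/(1−α).
The emitted flux is σT⁴ = 1086 W m⁻².
S = 4·1086/0.38 = 11430 W m⁻².

11400 W m⁻²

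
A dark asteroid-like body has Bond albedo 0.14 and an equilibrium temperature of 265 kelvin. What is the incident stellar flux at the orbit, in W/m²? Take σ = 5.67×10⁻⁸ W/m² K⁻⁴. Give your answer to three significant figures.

Invert the energy balance for S: S = 4σT⁴/(1−α).
σT⁴ = 5.67×10⁻⁸·(265)⁴ = 279.6 W/m².
So S = 4×279.6/(1−0.14) = 1301 W/m².

1300 W/m²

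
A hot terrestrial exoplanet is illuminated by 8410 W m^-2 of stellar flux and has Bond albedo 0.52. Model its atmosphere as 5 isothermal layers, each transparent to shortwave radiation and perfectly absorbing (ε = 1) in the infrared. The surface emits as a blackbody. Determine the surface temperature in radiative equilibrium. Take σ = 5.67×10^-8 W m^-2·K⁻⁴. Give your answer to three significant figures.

572 K

Top-of-atmosphere balance: σT_e⁴ = S(1−α)/4 = 1009 W m^-2 → T_e = 365.3 K.
With N = 5 opaque layers, T_s = (N+1)^(1/4)·T_e = 6^(1/4)·365.3 = 571.7 K.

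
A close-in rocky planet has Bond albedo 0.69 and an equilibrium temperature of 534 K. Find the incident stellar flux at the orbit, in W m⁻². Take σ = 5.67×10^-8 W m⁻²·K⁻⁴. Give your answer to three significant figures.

59500 W m⁻²

Invert the energy balance for S: S = 4σT⁴/(1−α).
σT⁴ = 5.67×10⁻⁸·(534)⁴ = 4611 W m⁻².
So S = 4×4611/(1−0.69) = 59490 W m⁻².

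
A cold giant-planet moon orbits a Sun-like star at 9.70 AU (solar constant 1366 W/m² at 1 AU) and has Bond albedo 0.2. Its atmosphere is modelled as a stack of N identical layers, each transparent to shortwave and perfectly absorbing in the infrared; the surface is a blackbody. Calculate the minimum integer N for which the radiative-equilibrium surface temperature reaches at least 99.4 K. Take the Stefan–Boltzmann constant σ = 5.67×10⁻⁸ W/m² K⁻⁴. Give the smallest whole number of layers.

1

Flux at the orbit: S = 1366/(9.70)² = 14.52 W/m².
Top-of-atmosphere balance: σT_e⁴ = S(1−α)/4 = 2.904 W/m² → T_e = 84.59 K.
Since T_s⁴ = (N+1)T_e⁴, we need N ≥ (T_s/T_e)⁴ − 1 = 0.906.
The minimum whole number is N = 1.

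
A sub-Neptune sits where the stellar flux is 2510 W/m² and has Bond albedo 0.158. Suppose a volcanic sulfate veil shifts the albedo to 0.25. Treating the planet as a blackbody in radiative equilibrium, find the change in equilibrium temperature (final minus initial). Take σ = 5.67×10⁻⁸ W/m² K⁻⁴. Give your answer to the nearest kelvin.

-9 K

Initial: T₁ = [S(1−0.158)/(4σ)]^(1/4) = 310.7 K.
Final:   T₂ = [S(1−0.25)/(4σ)]^(1/4) = 301.8 K.
Change: 301.8 − 310.7 = -8.859 K.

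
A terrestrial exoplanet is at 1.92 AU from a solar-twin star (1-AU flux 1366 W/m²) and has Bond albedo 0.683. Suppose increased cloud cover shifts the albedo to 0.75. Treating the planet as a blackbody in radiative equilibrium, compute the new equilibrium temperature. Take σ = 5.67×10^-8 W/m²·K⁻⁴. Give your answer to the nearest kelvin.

By the inverse-square law, S = 1366/1.92² = 370.6 W/m².
New equilibrium: T₂ = [(1−0.75)·370.6/(4σ)]^(1/4) = 142.2 K.

142 K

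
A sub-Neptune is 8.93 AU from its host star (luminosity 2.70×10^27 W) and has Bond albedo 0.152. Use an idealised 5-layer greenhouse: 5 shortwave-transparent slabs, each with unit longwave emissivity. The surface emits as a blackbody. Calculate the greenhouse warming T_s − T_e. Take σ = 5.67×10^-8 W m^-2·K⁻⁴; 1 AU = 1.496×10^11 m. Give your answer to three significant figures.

Orbital distance: d = 8.93 AU = 1.336×10^12 m.
S = L/(4πd²) = 120.4 W m^-2.
Top-of-atmosphere balance: σT_e⁴ = S(1−α)/4 = 25.52 W m^-2 → T_e = 145.7 K.
T_s = (N+1)^(1/4)·T_e = 228.0 K.
Warming: T_s − T_e = 82.31 K.

82.3 K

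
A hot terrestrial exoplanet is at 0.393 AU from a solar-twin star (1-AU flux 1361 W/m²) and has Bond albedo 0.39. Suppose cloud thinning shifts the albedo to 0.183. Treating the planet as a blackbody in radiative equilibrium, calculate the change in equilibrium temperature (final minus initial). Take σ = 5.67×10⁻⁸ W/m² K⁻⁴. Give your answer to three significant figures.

Flux at the orbit: S = 1361/(0.393)² = 8812 W/m².
Initial: T₁ = [S(1−0.39)/(4σ)]^(1/4) = 392.4 K.
Final:   T₂ = [S(1−0.183)/(4σ)]^(1/4) = 422.1 K.
Change: 422.1 − 392.4 = 29.73 K.

29.7 K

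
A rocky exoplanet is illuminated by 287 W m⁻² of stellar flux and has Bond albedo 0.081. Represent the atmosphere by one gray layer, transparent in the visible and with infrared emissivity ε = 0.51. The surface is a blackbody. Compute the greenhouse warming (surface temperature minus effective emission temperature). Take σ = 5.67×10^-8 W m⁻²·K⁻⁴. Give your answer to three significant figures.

14.1 kelvin

The planet radiates to space at T_e = [S(1−α)/(4σ)]^(1/4) = 184.7 K.
The surface balance (absorbed SW + ε·downward IR = σT_s⁴) with T_a⁴ = T_s⁴/2 reduces to T_s = T_e·[2/(2−ε)]^¼ = 198.8 K.
The atmosphere warms the surface by 14.10 K.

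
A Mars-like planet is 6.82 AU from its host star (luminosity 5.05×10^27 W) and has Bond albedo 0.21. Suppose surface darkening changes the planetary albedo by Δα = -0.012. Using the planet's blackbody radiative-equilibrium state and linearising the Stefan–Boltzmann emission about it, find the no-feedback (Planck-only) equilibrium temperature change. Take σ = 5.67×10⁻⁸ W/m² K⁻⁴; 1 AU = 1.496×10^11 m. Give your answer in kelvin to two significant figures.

d = 6.82 × 1.496×10^11 m = 1.020×10^12 m.
S = L/(4πd²) = 386.1 W/m².
Unperturbed T_e = [386.1·(1−0.21)/(4σ)]^¼ = 191.5 K.
TOA radiative forcing: ΔF = −S·Δα/4 = −386.1·(-0.012)/4 = 1.158 W/m².
Planck response: λ_P = 4σT_e³ = 4·5.67×10⁻⁸·(191.5)³ = 1.593 W/m²/K.
ΔT₀ = ΔF/λ_P = 1.158/1.593 = 0.727 K.

0.73 K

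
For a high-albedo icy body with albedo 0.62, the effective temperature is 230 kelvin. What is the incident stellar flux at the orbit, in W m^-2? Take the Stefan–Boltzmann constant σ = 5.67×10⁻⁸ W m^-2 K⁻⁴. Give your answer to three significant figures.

1670 W m^-2

From S(1−α)/4 = σT⁴: S = 4σT⁴/(1−α).
σT⁴ = 5.67×10⁻⁸·(230)⁴ = 158.7 W m^-2.
S = 4·158.7/0.38 = 1670 W m^-2.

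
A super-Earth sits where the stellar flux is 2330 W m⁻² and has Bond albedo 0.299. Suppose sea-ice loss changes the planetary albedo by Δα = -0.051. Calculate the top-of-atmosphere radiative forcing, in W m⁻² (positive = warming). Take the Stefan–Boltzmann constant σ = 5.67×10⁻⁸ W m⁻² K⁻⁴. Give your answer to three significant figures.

29.7 W m⁻²

The change in absorbed flux is Δ[S(1−α)/4] = −SΔα/4 = 29.71 W m⁻².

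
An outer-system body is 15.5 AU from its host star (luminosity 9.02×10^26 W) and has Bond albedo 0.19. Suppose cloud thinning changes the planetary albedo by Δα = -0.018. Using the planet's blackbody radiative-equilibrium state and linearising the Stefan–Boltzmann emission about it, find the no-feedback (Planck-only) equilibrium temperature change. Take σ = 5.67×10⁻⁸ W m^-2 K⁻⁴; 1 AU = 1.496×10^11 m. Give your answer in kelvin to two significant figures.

Orbital distance: d = 15.5 AU = 2.319×10^12 m.
S = L/(4πd²) = 13.35 W m^-2.
The baseline emission temperature is T_e = 83.10 K.
TOA radiative forcing: ΔF = −S·Δα/4 = −13.35·(-0.018)/4 = 0.06007 W m^-2.
Linearising σT⁴ gives d(σT⁴)/dT = 4σT_e³ = 0.1301 W m^-2 per K.
So ΔT₀ = 0.06007/0.1301 = 0.462 K.

0.46 K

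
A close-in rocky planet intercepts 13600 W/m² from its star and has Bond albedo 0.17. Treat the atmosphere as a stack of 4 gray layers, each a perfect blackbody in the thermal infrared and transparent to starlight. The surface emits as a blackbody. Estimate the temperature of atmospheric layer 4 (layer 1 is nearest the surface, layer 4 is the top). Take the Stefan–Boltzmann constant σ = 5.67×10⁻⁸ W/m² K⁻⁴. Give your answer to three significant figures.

472 kelvin

OLR = S(1−α)/4 = 2822 W/m²; the top layer radiates at T_e = 472.3 K.
The net upward flux σT_e⁴ is constant between every pair of levels, so T_k⁴ = (N+1−k)T_e⁴.
T_4 = (1)^(1/4)·472.3 = 472.3 K.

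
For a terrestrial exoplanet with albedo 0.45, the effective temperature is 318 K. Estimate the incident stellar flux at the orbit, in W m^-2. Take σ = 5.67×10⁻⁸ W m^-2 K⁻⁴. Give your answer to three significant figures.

Invert the energy balance for S: S = 4σT⁴/(1−α).
σT⁴ = 5.67×10⁻⁸·(318)⁴ = 579.8 W m^-2.
So S = 4×579.8/(1−0.45) = 4217 W m^-2.

4220 W m^-2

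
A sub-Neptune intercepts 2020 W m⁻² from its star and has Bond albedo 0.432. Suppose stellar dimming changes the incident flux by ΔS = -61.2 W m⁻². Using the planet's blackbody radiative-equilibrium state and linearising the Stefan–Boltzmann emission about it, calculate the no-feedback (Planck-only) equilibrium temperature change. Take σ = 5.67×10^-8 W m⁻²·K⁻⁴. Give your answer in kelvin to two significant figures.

-2.0 kelvin

Reference equilibrium: T_e = [S(1−α)/(4σ)]^(1/4) = 266.7 K.
Only a fraction (1−α) is absorbed and it's spread over 4πR², so ΔF = (1−α)ΔS/4 = -8.690 W m⁻².
Linearising σT⁴ gives d(σT⁴)/dT = 4σT_e³ = 4.302 W m⁻² per K.
Hence the no-feedback warming is ΔF/(4σT_e³) = -2.02 K.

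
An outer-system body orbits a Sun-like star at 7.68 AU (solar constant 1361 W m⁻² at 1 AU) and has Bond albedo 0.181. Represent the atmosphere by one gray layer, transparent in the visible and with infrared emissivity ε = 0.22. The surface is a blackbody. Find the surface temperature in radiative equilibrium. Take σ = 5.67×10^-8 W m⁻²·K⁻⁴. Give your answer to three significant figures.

By the inverse-square law, S = 1361/7.68² = 23.07 W m⁻².
At the top of the atmosphere, σT_e⁴ = S(1−α)/4 = 4.725 W m⁻², giving T_e = 95.54 K.
For a single slab of emissivity ε, T_s⁴ = 2T_e⁴/(2−ε); thus T_s = 95.54·(1.124)^(1/4) = 98.37 K.

98.4 K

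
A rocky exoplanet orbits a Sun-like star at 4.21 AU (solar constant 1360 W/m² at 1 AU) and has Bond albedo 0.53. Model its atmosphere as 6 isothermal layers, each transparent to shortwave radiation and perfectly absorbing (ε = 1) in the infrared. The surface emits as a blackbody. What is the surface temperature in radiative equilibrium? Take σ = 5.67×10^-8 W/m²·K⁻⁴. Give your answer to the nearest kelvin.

183 K

By the inverse-square law, S = 1360/4.21² = 76.73 W/m².
The effective emission temperature is T_e = [S(1−α)/(4σ)]^¼ = 112.3 K.
For an N-layer opaque stack, T_s⁴ = (N+1)T_e⁴, hence T_s = (7)^(1/4)×112.3 K = 182.7 K.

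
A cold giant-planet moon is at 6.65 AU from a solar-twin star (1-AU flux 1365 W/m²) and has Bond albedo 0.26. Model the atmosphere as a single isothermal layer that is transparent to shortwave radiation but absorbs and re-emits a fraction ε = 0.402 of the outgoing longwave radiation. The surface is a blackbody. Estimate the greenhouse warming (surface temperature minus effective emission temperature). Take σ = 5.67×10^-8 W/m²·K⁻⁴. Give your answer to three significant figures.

5.78 K

By the inverse-square law, S = 1365/6.65² = 30.87 W/m².
At the top of the atmosphere, σT_e⁴ = S(1−α)/4 = 5.710 W/m², giving T_e = 100.2 K.
For a single slab of emissivity ε, T_s⁴ = 2T_e⁴/(2−ε); thus T_s = 100.2·(1.252)^(1/4) = 106.0 K.
The atmosphere warms the surface by 5.780 K.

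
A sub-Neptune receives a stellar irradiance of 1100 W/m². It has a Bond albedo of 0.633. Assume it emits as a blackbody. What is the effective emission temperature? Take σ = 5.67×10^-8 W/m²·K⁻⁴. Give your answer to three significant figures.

Averaging over the sphere, the absorbed flux is S(1−α)/4 = 100.9 W/m².
In equilibrium σT⁴ equals this, so T = 205.4 K.

205 kelvin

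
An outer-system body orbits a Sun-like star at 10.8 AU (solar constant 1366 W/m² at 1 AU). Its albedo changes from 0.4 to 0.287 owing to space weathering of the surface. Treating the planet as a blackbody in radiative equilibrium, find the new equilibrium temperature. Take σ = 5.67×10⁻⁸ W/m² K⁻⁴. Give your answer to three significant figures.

Flux at the orbit: S = 1366/(10.8)² = 11.71 W/m².
New equilibrium: T₂ = [(1−0.287)·11.71/(4σ)]^(1/4) = 77.90 K.

77.9 K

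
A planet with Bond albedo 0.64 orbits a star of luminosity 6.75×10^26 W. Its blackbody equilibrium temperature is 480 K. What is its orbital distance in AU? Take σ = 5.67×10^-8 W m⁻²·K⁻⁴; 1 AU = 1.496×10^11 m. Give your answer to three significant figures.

The flux needed for this T is 4σT⁴/(1−0.64) = 33440 W m⁻².
Then d = [L/(4πS)]^(1/2) = 4.008×10^10 m, i.e. 0.2679 AU.

0.268 AU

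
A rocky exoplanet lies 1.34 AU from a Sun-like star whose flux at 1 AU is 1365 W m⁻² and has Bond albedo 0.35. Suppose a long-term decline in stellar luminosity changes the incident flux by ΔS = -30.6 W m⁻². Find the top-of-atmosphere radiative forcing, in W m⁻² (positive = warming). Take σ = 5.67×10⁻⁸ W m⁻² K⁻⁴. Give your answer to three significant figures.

-4.97 W m⁻²

Irradiance scales as 1/d², so S = 1365 W m⁻² × (1/1.34)² = 760.2 W m⁻².
TOA radiative forcing: ΔF = (1−α)ΔS/4 = 0.65·(-30.6)/4 = -4.973 W m⁻².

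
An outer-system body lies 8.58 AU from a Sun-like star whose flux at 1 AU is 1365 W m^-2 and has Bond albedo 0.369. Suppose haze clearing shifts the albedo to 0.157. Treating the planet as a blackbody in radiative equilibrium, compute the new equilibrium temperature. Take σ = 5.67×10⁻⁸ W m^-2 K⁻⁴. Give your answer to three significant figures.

Flux at the orbit: S = 1365/(8.58)² = 18.54 W m^-2.
T₂ = [S(1−α₂)/(4σ)]^(1/4) = [18.54·0.843/(4σ)]^(1/4) = 91.11 K.

91.1 K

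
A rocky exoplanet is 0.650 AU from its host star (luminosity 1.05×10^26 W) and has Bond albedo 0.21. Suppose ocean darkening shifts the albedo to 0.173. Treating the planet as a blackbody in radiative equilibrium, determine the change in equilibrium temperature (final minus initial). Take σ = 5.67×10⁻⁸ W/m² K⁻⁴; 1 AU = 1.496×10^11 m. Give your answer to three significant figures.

d = 0.650 × 1.496×10^11 m = 9.724×10^10 m.
S = L/(4πd²) = 883.7 W/m².
Initial: T₁ = [S(1−0.21)/(4σ)]^(1/4) = 235.5 K.
Final:   T₂ = [S(1−0.173)/(4σ)]^(1/4) = 238.3 K.
Change: 238.3 − 235.5 = 2.711 K.

2.71 kelvin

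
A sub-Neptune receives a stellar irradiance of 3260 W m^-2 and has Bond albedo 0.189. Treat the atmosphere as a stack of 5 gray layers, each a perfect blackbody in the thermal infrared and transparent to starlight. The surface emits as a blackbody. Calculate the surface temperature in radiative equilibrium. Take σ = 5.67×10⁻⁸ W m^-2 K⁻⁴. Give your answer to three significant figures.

514 kelvin

Top-of-atmosphere balance: σT_e⁴ = S(1−α)/4 = 661.0 W m^-2 → T_e = 328.6 K.
Layer-by-layer balance gives σT_s⁴ = (N+1)σT_e⁴, so T_s = 6^¼·328.6 = 514.3 K.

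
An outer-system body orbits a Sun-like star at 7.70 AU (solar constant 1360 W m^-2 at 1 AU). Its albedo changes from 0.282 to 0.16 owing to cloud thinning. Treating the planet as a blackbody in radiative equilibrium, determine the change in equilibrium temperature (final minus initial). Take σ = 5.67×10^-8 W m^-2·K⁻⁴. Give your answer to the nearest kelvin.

By the inverse-square law, S = 1360/7.70² = 22.94 W m^-2.
With α = 0.282, T₁ = 92.31 K.
Final:   T₂ = [S(1−0.16)/(4σ)]^(1/4) = 96.01 K.
Change: 96.01 − 92.31 = 3.694 K.

4 K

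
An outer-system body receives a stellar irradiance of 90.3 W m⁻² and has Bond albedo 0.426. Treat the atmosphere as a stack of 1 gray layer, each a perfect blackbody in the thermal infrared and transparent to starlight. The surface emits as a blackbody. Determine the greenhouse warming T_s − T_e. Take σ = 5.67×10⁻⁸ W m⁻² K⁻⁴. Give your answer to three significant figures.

Top-of-atmosphere balance: σT_e⁴ = S(1−α)/4 = 12.96 W m⁻² → T_e = 123.0 K.
Surface: T_s = (2)^¼·T_e = 146.2 K.
Warming: T_s − T_e = 23.26 K.

23.3 K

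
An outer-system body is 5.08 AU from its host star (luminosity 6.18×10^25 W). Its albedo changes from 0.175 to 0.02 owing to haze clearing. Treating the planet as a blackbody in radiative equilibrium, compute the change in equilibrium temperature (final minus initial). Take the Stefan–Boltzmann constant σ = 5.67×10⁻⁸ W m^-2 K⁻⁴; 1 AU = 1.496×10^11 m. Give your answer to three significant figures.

3.28 K

d = 5.08 × 1.496×10^11 m = 7.600×10^11 m.
S = L/(4πd²) = 8.515 W m^-2.
Initial: T₁ = [S(1−0.175)/(4σ)]^(1/4) = 74.60 K.
Final:   T₂ = [S(1−0.02)/(4σ)]^(1/4) = 77.88 K.
ΔT = T₂ − T₁ = 3.281 K.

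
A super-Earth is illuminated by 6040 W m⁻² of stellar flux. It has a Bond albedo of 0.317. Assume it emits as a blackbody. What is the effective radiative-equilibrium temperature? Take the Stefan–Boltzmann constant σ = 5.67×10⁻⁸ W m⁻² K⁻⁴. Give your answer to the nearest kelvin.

Absorbed flux (global mean): S(1−α)/4 = 6040·0.683/4 = 1031 W m⁻².
In equilibrium σT⁴ equals this, so T = 367.2 K.

367 kelvin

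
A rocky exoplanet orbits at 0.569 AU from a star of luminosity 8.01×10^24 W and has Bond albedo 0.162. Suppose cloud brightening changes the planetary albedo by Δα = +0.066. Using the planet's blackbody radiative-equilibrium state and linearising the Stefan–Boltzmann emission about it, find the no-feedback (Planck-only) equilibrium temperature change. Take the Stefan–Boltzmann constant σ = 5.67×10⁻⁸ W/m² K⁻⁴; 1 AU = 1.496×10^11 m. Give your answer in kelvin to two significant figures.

-2.6 K

Orbital distance: d = 0.569 AU = 8.512×10^10 m.
S = L/(4πd²) = 87.97 W/m².
Reference equilibrium: T_e = [S(1−α)/(4σ)]^(1/4) = 134.3 K.
TOA radiative forcing: ΔF = −S·Δα/4 = −87.97·(+0.066)/4 = -1.452 W/m².
Planck response: λ_P = 4σT_e³ = 4·5.67×10⁻⁸·(134.3)³ = 0.5490 W/m²/K.
Hence the no-feedback warming is ΔF/(4σT_e³) = -2.64 K.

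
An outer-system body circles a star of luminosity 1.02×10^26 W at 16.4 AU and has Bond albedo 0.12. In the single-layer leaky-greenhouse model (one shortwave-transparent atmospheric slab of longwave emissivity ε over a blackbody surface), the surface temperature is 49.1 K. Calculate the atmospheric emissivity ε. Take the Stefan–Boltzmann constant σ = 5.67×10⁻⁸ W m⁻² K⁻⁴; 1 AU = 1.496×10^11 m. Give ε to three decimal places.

d = 16.4 × 1.496×10^11 m = 2.453×10^12 m.
S = L/(4πd²) = 1.348 W m⁻².
First, T_e = [1.348·(1−0.12)/(4σ)]^(1/4) = 47.83 K.
T_s⁴ = T_e⁴·2/(2−ε) → ε = 2 − 2(T_e/T_s)⁴ = 2 − 2·(47.83/49.1)⁴ = 0.1995.

0.200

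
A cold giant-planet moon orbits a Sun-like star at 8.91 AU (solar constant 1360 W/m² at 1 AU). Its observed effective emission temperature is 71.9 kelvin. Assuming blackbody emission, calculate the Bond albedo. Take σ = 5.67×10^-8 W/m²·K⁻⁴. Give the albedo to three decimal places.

Flux at the orbit: S = 1360/(8.91)² = 17.13 W/m².
From σT⁴ = S(1−α)/4 we invert for α: 1−α = 4σT⁴/S.
4σT⁴ = 4·5.67×10⁻⁸·(71.9)⁴ = 6.061 W/m².
Hence α = 1 − 6.061/17.13 = 0.6462.

0.646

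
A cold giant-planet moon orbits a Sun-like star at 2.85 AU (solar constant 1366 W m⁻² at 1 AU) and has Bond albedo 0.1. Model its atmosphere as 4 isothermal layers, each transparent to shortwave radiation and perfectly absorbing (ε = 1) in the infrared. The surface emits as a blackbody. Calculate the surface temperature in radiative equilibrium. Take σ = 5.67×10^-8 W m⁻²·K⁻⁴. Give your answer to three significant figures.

240 kelvin

By the inverse-square law, S = 1366/2.85² = 168.2 W m⁻².
Top-of-atmosphere balance: σT_e⁴ = S(1−α)/4 = 37.84 W m⁻² → T_e = 160.7 K.
Layer-by-layer balance gives σT_s⁴ = (N+1)σT_e⁴, so T_s = 5^¼·160.7 = 240.3 K.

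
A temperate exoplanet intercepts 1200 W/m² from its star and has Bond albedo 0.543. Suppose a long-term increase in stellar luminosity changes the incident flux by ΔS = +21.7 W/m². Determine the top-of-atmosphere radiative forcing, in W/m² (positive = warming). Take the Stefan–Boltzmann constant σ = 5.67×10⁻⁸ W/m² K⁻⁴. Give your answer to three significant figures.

2.48 W/m²

ΔF = Δ[S(1−α)]/4 = (1−0.543)·+21.7/4 = 2.479 W/m².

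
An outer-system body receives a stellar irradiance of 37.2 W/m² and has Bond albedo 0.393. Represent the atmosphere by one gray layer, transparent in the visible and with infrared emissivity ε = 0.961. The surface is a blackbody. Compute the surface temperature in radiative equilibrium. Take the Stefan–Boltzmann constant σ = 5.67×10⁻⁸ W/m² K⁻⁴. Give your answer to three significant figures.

118 kelvin

The planet radiates to space at T_e = [S(1−α)/(4σ)]^(1/4) = 99.89 K.
Surface balance with a leaky layer gives σT_s⁴ = σT_e⁴·2/(2−ε), so T_s = T_e·[2/(2−0.961)]^(1/4) = 117.7 K.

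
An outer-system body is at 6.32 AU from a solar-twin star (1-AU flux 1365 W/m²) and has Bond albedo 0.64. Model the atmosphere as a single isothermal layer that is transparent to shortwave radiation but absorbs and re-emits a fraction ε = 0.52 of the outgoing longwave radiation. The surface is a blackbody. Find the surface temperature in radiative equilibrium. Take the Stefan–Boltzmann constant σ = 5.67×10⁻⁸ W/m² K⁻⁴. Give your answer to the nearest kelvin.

93 K

Irradiance scales as 1/d², so S = 1365 W/m² × (1/6.32)² = 34.17 W/m².
Effective emission temperature (TOA balance): σT_e⁴ = S(1−α)/4 = 3.076 W/m² → T_e = 85.82 K.
For a single slab of emissivity ε, T_s⁴ = 2T_e⁴/(2−ε); thus T_s = 85.82·(1.351)^(1/4) = 92.53 K.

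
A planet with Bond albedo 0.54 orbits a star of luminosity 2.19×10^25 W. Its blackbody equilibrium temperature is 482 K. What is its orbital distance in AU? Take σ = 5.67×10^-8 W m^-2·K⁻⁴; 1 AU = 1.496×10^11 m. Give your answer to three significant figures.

The flux needed for this T is 4σT⁴/(1−0.54) = 26610 W m^-2.
S = L/(4πd²) → d = √(L/4πS) = √(2.19×10^25/(4π·26610)) = 8.092×10^9 m = 0.05409 AU.

0.0541 AU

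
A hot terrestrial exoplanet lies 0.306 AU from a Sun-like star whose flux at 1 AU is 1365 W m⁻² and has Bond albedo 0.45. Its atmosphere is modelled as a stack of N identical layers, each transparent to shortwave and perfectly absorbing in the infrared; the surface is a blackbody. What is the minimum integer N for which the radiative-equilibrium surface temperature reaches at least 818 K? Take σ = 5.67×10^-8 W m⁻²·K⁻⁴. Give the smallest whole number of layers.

By the inverse-square law, S = 1365/0.306² = 14580 W m⁻².
OLR = S(1−α)/4 = 2004 W m⁻²; the top layer radiates at T_e = 433.6 K.
Need (N+1)T_e⁴ ≥ T_s⁴, i.e. N+1 ≥ (818/433.6)⁴ = 12.665.
So N ≥ 11.665; the smallest integer is N = 12.

12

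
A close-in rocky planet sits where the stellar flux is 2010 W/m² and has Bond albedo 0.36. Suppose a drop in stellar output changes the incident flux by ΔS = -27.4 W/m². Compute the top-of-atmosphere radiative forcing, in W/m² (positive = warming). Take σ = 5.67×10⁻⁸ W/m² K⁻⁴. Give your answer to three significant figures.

TOA radiative forcing: ΔF = (1−α)ΔS/4 = 0.64·(-27.4)/4 = -4.384 W/m².

-4.38 W/m²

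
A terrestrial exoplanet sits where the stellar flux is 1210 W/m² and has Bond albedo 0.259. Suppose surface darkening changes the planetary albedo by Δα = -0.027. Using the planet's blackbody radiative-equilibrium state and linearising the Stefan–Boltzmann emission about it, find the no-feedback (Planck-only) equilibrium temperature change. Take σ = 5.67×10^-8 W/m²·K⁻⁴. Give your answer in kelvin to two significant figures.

2.3 K

The baseline emission temperature is T_e = 250.7 K.
The change in absorbed flux is Δ[S(1−α)/4] = −SΔα/4 = 8.168 W/m².
The Planck feedback parameter is 4σT_e³ = 3.576 W/m²/K.
Hence the no-feedback warming is ΔF/(4σT_e³) = 2.28 K.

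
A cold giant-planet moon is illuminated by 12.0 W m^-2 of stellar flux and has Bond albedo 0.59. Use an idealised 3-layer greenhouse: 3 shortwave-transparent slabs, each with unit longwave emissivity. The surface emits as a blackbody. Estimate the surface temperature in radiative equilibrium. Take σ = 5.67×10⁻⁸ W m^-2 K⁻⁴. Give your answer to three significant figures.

96.5 K

Top-of-atmosphere balance: σT_e⁴ = S(1−α)/4 = 1.230 W m^-2 → T_e = 68.25 K.
For an N-layer opaque stack, T_s⁴ = (N+1)T_e⁴, hence T_s = (4)^(1/4)×68.25 K = 96.52 K.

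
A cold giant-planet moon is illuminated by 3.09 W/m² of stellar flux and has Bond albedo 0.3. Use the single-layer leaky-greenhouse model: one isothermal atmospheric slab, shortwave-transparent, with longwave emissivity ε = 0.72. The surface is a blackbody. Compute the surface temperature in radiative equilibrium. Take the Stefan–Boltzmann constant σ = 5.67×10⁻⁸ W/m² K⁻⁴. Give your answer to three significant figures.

62.1 K

The planet radiates to space at T_e = [S(1−α)/(4σ)]^(1/4) = 55.57 K.
The surface balance (absorbed SW + ε·downward IR = σT_s⁴) with T_a⁴ = T_s⁴/2 reduces to T_s = T_e·[2/(2−ε)]^¼ = 62.13 K.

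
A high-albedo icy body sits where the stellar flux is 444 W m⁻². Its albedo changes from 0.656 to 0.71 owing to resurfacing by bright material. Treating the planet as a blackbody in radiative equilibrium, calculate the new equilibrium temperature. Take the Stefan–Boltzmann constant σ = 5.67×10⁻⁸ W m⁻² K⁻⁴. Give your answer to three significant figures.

154 K

With the new albedo, S(1−α₂)/4 = 32.19 W m⁻², so T₂ = 154.4 K.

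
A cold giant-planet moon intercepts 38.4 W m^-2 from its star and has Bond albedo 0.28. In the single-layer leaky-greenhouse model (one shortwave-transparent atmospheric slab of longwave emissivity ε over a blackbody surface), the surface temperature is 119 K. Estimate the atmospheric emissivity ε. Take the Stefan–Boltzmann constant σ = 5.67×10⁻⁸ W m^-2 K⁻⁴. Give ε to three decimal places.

Effective temperature: T_e = [S(1−α)/(4σ)]^(1/4) = 105.1 K.
T_s⁴ = T_e⁴·2/(2−ε) → ε = 2 − 2(T_e/T_s)⁴ = 2 − 2·(105.1/119)⁴ = 0.7842.

0.784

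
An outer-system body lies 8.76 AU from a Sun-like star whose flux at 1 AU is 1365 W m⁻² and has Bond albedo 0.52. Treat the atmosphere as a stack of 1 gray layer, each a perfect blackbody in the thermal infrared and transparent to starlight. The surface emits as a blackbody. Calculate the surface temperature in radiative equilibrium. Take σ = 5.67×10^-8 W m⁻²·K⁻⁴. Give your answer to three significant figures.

By the inverse-square law, S = 1365/8.76² = 17.79 W m⁻².
The effective emission temperature is T_e = [S(1−α)/(4σ)]^¼ = 78.33 K.
With N = 1 opaque layers, T_s = (N+1)^(1/4)·T_e = 2^(1/4)·78.33 = 93.15 K.

93.2 K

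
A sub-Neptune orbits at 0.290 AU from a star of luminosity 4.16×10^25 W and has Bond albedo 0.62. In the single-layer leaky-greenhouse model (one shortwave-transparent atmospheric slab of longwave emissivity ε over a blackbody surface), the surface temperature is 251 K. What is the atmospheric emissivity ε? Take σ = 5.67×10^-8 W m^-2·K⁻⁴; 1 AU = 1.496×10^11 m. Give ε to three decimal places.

d = 0.290 × 1.496×10^11 m = 4.338×10^10 m.
S = L/(4πd²) = 1759 W m^-2.
Effective temperature: T_e = [S(1−α)/(4σ)]^(1/4) = 233.0 K.
T_s⁴ = T_e⁴·2/(2−ε) → ε = 2 − 2(T_e/T_s)⁴ = 2 − 2·(233.0/251)⁴ = 0.5151.

0.515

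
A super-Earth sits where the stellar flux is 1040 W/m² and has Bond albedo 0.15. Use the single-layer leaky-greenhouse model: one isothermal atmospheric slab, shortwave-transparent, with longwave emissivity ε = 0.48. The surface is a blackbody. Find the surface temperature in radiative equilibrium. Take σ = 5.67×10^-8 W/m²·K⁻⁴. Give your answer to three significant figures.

268 kelvin

The planet radiates to space at T_e = [S(1−α)/(4σ)]^(1/4) = 249.9 K.
The surface balance (absorbed SW + ε·downward IR = σT_s⁴) with T_a⁴ = T_s⁴/2 reduces to T_s = T_e·[2/(2−ε)]^¼ = 267.6 K.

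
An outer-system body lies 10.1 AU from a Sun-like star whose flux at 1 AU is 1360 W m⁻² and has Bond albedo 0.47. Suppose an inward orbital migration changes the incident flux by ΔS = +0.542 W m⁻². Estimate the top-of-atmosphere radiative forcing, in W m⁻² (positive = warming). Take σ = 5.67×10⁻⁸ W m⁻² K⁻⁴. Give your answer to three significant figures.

0.0718 W m⁻²

Flux at the orbit: S = 1360/(10.1)² = 13.33 W m⁻².
Only a fraction (1−α) is absorbed and it's spread over 4πR², so ΔF = (1−α)ΔS/4 = 0.07182 W m⁻².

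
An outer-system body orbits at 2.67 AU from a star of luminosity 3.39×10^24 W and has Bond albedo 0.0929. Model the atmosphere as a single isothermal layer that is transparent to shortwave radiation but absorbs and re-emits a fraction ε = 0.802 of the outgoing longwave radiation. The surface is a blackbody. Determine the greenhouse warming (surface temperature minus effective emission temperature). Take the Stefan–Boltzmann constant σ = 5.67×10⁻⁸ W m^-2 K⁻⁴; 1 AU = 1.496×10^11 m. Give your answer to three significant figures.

6.97 kelvin

d = 2.67 × 1.496×10^11 m = 3.994×10^11 m.
Spreading L over a sphere of radius d: S = 3.39×10^24/(4π·3.99×10^11²) = 1.691 W m^-2.
The planet radiates to space at T_e = [S(1−α)/(4σ)]^(1/4) = 51.00 K.
For a single slab of emissivity ε, T_s⁴ = 2T_e⁴/(2−ε); thus T_s = 51.00·(1.669)^(1/4) = 57.97 K.
The atmosphere warms the surface by 6.971 K.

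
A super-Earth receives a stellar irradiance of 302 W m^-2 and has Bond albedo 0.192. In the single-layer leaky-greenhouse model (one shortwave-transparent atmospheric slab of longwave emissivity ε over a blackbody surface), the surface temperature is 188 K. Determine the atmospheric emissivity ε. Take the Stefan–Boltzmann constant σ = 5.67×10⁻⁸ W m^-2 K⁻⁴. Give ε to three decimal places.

First, T_e = [302.0·(1−0.192)/(4σ)]^(1/4) = 181.1 K.
Since (2−ε)/2 = (T_e/T_s)⁴ = 0.8613, ε = 0.2774.

0.277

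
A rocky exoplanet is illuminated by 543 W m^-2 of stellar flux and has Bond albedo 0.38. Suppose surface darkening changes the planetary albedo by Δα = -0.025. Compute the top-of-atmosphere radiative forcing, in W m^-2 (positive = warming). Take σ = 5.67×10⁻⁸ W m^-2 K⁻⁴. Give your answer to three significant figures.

3.39 W m^-2

The change in absorbed flux is Δ[S(1−α)/4] = −SΔα/4 = 3.394 W m^-2.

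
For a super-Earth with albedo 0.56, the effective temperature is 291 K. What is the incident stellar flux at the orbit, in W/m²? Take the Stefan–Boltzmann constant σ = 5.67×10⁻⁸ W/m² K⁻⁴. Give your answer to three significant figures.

From S(1−α)/4 = σT⁴: S = 4σT⁴/(1−α).
σT⁴ = 5.67×10⁻⁸·(291)⁴ = 406.6 W/m².
So S = 4×406.6/(1−0.56) = 3696 W/m².

3700 W/m²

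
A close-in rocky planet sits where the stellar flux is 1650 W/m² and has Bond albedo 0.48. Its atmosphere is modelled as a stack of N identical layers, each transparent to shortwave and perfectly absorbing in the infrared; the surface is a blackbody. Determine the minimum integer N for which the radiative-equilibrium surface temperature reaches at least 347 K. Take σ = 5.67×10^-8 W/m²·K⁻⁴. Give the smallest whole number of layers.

OLR = S(1−α)/4 = 214.5 W/m²; the top layer radiates at T_e = 248.0 K.
Need (N+1)T_e⁴ ≥ T_s⁴, i.e. N+1 ≥ (347/248.0)⁴ = 3.832.
So N ≥ 2.832; the smallest integer is N = 3.

3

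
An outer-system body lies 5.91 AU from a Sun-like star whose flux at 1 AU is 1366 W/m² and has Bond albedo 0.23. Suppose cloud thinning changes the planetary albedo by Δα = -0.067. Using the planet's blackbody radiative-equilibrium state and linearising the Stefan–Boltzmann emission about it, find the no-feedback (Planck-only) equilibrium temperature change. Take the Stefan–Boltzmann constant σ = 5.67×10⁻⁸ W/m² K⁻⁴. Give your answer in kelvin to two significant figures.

Flux at the orbit: S = 1366/(5.91)² = 39.11 W/m².
The baseline emission temperature is T_e = 107.3 K.
The change in absorbed flux is Δ[S(1−α)/4] = −SΔα/4 = 0.6551 W/m².
Planck response: λ_P = 4σT_e³ = 4·5.67×10⁻⁸·(107.3)³ = 0.2805 W/m²/K.
ΔT₀ = ΔF/λ_P = 0.6551/0.2805 = 2.34 K.

2.3 K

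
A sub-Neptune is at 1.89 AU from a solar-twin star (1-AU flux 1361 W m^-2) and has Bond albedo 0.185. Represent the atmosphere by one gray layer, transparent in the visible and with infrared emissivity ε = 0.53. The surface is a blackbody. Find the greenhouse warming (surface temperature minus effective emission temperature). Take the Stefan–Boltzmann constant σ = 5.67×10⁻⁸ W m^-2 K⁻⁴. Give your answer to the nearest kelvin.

Irradiance scales as 1/d², so S = 1361 W m^-2 × (1/1.89)² = 381.0 W m^-2.
At the top of the atmosphere, σT_e⁴ = S(1−α)/4 = 77.63 W m^-2, giving T_e = 192.4 K.
The surface balance (absorbed SW + ε·downward IR = σT_s⁴) with T_a⁴ = T_s⁴/2 reduces to T_s = T_e·[2/(2−ε)]^¼ = 207.7 K.
The atmosphere warms the surface by 15.39 K.

15 K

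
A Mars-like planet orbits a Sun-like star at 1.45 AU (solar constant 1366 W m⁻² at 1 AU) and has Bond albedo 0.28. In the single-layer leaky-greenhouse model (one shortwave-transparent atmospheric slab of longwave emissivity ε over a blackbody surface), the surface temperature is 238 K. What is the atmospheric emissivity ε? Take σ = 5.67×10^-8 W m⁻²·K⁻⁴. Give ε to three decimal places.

0.714

Flux at the orbit: S = 1366/(1.45)² = 649.7 W m⁻².
TOA balance gives T_e = 213.1 K.
T_s⁴ = T_e⁴·2/(2−ε) → ε = 2 − 2(T_e/T_s)⁴ = 2 − 2·(213.1/238)⁴ = 0.7143.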